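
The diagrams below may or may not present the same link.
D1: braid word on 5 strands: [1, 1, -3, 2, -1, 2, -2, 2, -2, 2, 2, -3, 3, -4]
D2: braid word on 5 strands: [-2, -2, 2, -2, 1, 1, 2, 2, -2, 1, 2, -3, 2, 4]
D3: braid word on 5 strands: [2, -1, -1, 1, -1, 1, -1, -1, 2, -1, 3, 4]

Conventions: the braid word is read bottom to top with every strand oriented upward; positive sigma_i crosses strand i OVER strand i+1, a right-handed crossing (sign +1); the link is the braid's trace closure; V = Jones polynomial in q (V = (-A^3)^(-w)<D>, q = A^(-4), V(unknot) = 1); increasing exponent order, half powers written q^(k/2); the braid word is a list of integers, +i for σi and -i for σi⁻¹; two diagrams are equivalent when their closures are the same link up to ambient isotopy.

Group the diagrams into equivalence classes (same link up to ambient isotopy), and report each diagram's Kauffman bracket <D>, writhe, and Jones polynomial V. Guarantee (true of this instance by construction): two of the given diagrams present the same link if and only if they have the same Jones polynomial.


grouping into links: {D1} | {D2} | {D3}
V(D1) = q - q^2 + 2q^3 - q^4 + q^5 - q^6  (w +2, c 14, <D> = -A^-18 + A^-14 - A^-10 + 2A^-6 - A^-2 + A^2)
D2 (bracket -A^-4 + 1 + A^8; 14 crossings at w = +4): V = q + q^3 - q^4
V(D3) = q^-5 - 2q^-4 + 2q^-3 - 2q^-2 + 2q^-1 - 1 + q  (w 0, c 12, <D> = A^-4 - 1 + 2A^4 - 2A^8 + 2A^12 - 2A^16 + A^20)
key observation: 3 values of V(q) split the 3 diagrams


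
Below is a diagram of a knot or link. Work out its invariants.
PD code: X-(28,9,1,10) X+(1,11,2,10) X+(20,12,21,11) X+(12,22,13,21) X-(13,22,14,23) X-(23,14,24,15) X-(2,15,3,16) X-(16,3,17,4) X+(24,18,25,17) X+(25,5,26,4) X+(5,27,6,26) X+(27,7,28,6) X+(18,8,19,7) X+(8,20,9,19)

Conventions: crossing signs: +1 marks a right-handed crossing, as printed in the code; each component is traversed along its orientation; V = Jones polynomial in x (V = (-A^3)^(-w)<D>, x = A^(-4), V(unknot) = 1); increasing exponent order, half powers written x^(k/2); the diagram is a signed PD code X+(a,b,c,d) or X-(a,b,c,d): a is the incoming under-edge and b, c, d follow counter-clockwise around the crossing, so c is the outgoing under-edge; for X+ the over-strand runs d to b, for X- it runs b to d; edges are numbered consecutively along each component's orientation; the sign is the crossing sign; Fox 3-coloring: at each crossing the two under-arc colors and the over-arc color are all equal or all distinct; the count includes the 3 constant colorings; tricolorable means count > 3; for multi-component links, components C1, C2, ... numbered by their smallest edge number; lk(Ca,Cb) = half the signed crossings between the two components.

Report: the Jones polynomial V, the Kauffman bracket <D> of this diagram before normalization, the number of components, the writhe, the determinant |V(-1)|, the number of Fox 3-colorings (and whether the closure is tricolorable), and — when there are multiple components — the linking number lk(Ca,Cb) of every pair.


V = 2x - 2x^2 + 3x^3 - 3x^4 + 2x^5 - 2x^6 + x^7
<D> = A^-16 - 2A^-12 + 2A^-8 - 3A^-4 + 3 - 2A^4 + 2A^8 (w = +4)
1 component over 14 crossings, w = +4
9 Fox colorings among 3^14, |V(-1)| = 15: tricolorable
why: w = +4 shifts under R1 moves; the (-A^3)^(-4) factor cancels that in V


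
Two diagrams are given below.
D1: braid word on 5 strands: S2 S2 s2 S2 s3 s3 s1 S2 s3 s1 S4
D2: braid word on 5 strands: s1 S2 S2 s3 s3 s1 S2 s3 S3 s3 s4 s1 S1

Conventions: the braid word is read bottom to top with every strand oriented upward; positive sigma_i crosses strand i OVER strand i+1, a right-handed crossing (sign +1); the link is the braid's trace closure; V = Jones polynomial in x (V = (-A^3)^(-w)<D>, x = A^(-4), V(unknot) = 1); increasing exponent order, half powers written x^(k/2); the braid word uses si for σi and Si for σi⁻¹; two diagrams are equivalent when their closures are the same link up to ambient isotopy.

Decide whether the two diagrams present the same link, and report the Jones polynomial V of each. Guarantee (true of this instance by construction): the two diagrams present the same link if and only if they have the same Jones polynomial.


equivalent: yes
D1 (bracket -A^-19 + 2A^-15 - 4A^-11 + 6A^-7 - 5A^-3 + 6A - 4A^5 + 3A^9 - A^13; 11 crossings at w = +1): V = x^(-5/2) - 3x^(-3/2) + 4x^(-1/2) - 6x^(1/2) + 5x^(3/2) - 6x^(5/2) + 4x^(7/2) - 2x^(9/2) + x^(11/2)
D2 (bracket -A^-13 + 2A^-9 - 4A^-5 + 6A^-1 - 5A^3 + 6A^7 - 4A^11 + 3A^15 - A^19; 13 crossings at w = +3): V = x^(-5/2) - 3x^(-3/2) + 4x^(-1/2) - 6x^(1/2) + 5x^(3/2) - 6x^(5/2) + 4x^(7/2) - 2x^(9/2) + x^(11/2)
key observation: one V(x) for all 2 diagrams — one class (guaranteed)


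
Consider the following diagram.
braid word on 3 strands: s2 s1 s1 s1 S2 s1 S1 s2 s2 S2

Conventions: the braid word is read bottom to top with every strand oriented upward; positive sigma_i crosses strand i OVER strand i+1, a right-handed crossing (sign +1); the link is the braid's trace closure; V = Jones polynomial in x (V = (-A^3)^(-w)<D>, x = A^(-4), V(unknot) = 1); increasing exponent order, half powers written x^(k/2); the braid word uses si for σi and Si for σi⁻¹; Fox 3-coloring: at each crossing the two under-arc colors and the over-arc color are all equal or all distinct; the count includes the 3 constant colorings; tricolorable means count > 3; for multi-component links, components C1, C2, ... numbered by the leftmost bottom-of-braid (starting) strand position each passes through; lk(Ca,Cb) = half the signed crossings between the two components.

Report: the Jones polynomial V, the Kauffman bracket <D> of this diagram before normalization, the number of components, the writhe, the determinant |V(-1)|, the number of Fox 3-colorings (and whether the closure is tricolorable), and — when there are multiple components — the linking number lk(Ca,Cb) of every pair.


Jones polynomial: V(x) = x + x^3 - x^4
<D> = -A^-4 + 1 + A^8; writhe +4
components 1, writhe +4 (10 crossings)
3-colorings: 9 of 3^10, det 3 — tricolorable
note: free reduction leaves σ2 σ1 σ1 σ1 of the original 10 letters


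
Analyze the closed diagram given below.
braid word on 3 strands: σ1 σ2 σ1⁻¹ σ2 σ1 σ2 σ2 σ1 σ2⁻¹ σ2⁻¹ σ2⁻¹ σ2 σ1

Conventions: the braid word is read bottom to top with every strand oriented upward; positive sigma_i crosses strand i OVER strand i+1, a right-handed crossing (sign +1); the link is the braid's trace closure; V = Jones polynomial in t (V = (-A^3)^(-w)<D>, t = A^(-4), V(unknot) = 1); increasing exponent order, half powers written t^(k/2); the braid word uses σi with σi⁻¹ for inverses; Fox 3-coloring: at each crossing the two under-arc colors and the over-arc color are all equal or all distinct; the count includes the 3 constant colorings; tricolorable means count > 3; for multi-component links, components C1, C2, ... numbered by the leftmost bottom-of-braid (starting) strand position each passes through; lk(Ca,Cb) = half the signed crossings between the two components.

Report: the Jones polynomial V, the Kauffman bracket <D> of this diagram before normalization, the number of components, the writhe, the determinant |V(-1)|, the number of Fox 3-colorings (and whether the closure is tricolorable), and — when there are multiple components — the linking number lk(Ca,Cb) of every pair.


Jones polynomial: V(t) = -t^(3/2) + t^(5/2) - 3t^(7/2) + 2t^(9/2) - 2t^(11/2) + 2t^(13/2) - t^(15/2)
<D> = A^-15 - 2A^-11 + 2A^-7 - 2A^-3 + 3A - A^5 + A^9; writhe +5
components 2, writhe +5 (13 crossings)
linking number lk(C1,C2) = +2
3-colorings: 9 of 3^13, det 12 — tricolorable
note: the span of V is 6, within the link bound 13 + 2 - 1


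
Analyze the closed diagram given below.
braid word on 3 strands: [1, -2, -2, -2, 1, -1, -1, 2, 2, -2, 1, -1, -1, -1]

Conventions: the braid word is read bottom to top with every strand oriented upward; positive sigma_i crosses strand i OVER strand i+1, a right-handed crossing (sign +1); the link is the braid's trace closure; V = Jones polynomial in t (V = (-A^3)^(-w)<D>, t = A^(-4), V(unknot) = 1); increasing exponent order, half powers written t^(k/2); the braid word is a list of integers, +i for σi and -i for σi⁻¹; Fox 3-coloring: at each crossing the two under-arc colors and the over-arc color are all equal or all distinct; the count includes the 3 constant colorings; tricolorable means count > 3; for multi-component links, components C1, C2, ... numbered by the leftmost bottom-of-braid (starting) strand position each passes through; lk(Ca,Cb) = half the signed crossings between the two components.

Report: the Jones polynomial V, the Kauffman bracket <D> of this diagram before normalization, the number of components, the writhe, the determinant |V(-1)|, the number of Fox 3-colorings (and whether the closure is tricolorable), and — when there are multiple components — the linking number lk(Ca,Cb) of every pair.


V = -t^-6 + t^-5 - t^-4 + 2t^-3 - t^-2 + t^-1
<D> = A^-8 - A^-4 + 2 - A^4 + A^8 - A^12 (w = -4)
1 component over 14 crossings, w = -4
3 Fox colorings among 3^14, |V(-1)| = 7: not tricolorable
why: |V(-1)| = 7: so not tricolorable, since 3 does not divide 7


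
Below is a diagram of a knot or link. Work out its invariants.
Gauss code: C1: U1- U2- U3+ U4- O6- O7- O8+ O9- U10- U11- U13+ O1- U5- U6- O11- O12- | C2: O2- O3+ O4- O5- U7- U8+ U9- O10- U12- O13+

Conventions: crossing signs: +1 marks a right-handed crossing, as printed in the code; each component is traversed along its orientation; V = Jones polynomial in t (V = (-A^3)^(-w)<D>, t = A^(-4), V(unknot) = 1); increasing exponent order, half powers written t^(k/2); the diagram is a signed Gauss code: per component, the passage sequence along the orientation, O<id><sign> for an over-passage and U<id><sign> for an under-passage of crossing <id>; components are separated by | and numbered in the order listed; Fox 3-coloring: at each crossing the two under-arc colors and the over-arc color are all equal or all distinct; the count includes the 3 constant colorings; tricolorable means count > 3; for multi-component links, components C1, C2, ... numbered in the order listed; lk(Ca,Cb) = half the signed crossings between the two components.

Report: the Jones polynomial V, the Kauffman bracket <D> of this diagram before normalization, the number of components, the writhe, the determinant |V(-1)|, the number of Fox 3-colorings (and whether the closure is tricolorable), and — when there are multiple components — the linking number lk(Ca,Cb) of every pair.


V(t) = t^(-15/2) - t^(-13/2) - t^(-9/2) - t^(-5/2)
bracket: A^-11 + A^-3 + A^5 - A^9, w = -7
2 components, writhe -7, over 13 crossings
lk(C1,C2) = -2
det 4, colorings 3 of 3^13 — not tricolorable
observation: |V(-1)| = 4: so not tricolorable, since 3 does not divide 4


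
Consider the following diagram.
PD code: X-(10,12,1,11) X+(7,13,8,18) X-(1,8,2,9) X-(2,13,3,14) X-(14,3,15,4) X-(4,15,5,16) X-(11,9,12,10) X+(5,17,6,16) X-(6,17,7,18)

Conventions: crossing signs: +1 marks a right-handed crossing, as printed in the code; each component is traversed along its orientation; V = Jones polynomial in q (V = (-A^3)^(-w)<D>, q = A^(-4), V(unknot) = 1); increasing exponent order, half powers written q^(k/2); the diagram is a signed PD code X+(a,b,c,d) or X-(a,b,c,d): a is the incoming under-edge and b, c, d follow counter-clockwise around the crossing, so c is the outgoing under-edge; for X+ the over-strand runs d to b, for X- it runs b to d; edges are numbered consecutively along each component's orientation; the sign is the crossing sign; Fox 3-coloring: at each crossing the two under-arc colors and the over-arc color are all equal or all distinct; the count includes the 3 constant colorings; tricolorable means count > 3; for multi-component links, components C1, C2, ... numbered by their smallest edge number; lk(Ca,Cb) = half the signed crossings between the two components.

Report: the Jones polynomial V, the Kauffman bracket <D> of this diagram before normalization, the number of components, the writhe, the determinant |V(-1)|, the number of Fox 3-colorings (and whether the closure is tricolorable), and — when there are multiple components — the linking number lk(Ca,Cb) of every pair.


V = q^-5 + 2q^-3 + q^-1
<D> = -A^-11 - 2A^-3 - A^5 (w = -5)
3 components over 9 crossings, w = -5
lk(C1,C2): -1
lk(C1,C3) = -1
linking number lk(C2,C3) = 0
3 Fox colorings among 3^9, |V(-1)| = 4: not tricolorable
why: summing lk over 3 pairs gives -2


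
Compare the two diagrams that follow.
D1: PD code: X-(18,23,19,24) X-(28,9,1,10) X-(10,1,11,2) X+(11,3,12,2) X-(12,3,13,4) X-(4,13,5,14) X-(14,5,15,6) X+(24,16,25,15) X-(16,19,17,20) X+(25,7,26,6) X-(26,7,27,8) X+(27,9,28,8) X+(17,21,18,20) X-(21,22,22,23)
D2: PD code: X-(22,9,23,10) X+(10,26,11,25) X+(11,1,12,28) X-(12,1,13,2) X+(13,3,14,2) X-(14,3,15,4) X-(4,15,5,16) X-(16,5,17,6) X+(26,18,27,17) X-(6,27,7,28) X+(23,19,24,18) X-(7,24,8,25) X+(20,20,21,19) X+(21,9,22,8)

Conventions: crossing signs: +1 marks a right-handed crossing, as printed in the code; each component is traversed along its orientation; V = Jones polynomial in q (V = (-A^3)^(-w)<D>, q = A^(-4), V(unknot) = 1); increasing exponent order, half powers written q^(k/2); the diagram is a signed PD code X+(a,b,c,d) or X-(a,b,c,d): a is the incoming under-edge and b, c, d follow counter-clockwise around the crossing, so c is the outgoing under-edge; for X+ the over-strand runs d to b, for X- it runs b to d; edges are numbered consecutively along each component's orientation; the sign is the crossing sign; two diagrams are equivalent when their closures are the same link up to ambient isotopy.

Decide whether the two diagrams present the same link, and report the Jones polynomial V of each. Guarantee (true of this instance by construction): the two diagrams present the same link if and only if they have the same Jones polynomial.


equivalent: yes
V(D1) = -q^-4 + q^-3 + q^-1  (w -4, c 14, <D> = A^-8 + 1 - A^4)
V(D2) = -q^-4 + q^-3 + q^-1  (w 0, c 14, <D> = A^4 + A^12 - A^16)
why: one V(q) for all 2 diagrams — one class (guaranteed)


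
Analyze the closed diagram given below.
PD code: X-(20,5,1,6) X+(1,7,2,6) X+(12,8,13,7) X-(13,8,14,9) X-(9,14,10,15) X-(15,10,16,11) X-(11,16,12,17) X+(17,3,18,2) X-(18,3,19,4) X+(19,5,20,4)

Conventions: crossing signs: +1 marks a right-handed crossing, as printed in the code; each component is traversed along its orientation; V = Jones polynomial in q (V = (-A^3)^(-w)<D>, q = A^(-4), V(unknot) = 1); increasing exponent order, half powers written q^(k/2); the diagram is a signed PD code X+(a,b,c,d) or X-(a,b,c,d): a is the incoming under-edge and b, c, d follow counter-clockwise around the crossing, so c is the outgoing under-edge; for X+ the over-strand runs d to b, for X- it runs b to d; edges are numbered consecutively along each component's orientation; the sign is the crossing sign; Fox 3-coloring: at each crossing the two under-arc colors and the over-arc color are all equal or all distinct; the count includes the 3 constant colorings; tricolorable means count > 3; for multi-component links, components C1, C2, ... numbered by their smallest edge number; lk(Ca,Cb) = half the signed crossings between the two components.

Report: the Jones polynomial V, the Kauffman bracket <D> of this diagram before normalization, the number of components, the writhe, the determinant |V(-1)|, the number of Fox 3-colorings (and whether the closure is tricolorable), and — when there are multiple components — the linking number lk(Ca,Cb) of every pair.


Jones polynomial: V(q) = -q^-4 + q^-3 + q^-1
<D> = A^-2 + A^6 - A^10; writhe -2
components 1, writhe -2 (10 crossings)
3-colorings: 9 of 3^10, det 3 — tricolorable
note: |V(-1)| = 3: so tricolorable, since 3 divides 3


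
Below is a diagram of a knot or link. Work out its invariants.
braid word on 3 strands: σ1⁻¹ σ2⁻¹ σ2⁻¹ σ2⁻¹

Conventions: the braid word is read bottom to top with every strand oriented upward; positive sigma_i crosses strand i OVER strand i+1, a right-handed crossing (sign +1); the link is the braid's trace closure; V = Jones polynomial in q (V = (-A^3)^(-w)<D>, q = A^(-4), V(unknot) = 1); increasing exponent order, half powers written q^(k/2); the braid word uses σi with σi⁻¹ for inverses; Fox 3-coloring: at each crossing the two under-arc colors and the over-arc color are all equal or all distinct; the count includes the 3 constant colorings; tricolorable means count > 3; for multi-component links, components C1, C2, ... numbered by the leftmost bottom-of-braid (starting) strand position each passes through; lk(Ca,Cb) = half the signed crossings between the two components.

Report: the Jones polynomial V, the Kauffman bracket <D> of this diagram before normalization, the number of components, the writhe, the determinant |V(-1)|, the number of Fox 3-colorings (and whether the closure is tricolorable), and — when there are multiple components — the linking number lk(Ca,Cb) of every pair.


Jones polynomial: V(q) = -q^-4 + q^-3 + q^-1
<D> = A^-8 + 1 - A^4; writhe -4
components 1, writhe -4 (4 crossings)
3-colorings: 9 of 3^4, det 3 — tricolorable
note: V spans 3 powers of q: at least 3 crossings in any diagram


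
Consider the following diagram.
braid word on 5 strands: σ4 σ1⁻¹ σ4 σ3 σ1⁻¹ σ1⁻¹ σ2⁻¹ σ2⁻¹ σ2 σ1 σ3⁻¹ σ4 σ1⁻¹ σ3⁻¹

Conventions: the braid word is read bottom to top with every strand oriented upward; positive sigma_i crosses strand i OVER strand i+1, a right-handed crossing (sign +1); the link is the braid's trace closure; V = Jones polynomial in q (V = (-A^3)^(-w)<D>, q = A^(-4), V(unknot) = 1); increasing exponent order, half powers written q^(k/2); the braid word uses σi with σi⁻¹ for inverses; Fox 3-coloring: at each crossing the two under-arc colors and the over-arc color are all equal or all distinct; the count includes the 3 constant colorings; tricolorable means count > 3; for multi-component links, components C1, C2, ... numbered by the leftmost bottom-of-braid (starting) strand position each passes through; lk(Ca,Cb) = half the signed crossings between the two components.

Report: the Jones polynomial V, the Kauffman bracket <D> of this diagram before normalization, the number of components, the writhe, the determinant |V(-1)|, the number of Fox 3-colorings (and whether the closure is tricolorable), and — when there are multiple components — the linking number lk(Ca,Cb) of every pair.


V = -q^-3 + q^-2 - q^-1 + 3 - q + q^2 - q^3
<D> = -A^-18 + A^-14 - A^-10 + 3A^-6 - A^-2 + A^2 - A^6 (w = -2)
1 component over 14 crossings, w = -2
27 Fox colorings among 3^14, |V(-1)| = 9: tricolorable
why: w = -2 (over 14 crossings) is diagram-only; (-A^3)^(2) removes it from V


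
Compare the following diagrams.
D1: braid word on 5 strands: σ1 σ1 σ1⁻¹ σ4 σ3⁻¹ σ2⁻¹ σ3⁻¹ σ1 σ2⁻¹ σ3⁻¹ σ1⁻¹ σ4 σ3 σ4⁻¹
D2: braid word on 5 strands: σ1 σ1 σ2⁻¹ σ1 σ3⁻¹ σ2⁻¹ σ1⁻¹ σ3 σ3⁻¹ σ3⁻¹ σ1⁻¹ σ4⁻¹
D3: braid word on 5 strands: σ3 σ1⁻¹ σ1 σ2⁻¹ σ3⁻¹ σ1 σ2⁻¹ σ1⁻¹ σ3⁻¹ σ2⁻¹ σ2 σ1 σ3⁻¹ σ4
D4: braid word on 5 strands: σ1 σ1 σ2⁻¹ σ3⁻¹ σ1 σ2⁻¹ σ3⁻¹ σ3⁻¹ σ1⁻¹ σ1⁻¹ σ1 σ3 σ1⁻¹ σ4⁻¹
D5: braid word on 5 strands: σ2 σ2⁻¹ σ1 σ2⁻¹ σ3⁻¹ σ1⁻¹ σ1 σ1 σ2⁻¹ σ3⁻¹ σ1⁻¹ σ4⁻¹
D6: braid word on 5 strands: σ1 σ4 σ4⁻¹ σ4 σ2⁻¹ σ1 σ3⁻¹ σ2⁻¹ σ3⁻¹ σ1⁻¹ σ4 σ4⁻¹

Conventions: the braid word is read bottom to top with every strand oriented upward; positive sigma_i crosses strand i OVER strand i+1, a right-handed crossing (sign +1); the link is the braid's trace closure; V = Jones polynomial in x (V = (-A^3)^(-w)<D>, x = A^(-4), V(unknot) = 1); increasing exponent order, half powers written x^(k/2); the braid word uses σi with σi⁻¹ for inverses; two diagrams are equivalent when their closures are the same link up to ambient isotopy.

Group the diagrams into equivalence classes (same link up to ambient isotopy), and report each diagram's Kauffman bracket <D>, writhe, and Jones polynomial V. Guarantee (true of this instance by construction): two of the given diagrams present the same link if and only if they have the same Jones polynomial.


equivalence classes: {D1, D2, D3, D4, D5, D6}
D1 (bracket A^-2 + A^6 - A^10; 14 crossings at w = -2): V = -x^-4 + x^-3 + x^-1
D2 (bracket A^-8 + 1 - A^4; 12 crossings at w = -4): V = -x^-4 + x^-3 + x^-1
V(D3) = -x^-4 + x^-3 + x^-1  (w -2, c 14, <D> = A^-2 + A^6 - A^10)
D4 (bracket A^-8 + 1 - A^4; 14 crossings at w = -4): V = -x^-4 + x^-3 + x^-1
V(D5) = -x^-4 + x^-3 + x^-1  [12 crossings, <D> = A^-8 + 1 - A^4, w = -4]
D6 (bracket A^-2 + A^6 - A^10; 12 crossings at w = -2): V = -x^-4 + x^-3 + x^-1
key observation: one V(x) for all 6 diagrams — one class (guaranteed)


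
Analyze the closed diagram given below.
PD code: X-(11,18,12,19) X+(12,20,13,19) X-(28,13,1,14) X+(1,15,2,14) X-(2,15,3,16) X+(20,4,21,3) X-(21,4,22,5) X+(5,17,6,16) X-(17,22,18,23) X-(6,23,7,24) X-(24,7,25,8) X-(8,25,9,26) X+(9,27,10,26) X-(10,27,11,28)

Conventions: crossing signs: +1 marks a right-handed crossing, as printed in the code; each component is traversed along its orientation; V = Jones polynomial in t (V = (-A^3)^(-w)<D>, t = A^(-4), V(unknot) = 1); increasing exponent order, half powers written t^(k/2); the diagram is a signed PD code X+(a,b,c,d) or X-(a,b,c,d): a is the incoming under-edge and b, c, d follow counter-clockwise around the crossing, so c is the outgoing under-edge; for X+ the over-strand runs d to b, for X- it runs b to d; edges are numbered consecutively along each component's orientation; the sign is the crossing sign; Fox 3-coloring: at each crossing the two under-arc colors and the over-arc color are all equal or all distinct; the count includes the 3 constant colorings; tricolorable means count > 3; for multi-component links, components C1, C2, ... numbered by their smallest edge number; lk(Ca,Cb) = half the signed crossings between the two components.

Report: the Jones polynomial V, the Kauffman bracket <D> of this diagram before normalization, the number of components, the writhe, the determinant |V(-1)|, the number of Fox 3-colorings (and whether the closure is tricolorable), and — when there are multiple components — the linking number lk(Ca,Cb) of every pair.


Jones polynomial: V(t) = -t^-4 + t^-3 + t^-1
<D> = A^-8 + 1 - A^4; writhe -4
components 1, writhe -4 (14 crossings)
3-colorings: 9 of 3^14, det 3 — tricolorable
note: w = -4 shifts under R1 moves; the (-A^3)^(4) factor cancels that in V


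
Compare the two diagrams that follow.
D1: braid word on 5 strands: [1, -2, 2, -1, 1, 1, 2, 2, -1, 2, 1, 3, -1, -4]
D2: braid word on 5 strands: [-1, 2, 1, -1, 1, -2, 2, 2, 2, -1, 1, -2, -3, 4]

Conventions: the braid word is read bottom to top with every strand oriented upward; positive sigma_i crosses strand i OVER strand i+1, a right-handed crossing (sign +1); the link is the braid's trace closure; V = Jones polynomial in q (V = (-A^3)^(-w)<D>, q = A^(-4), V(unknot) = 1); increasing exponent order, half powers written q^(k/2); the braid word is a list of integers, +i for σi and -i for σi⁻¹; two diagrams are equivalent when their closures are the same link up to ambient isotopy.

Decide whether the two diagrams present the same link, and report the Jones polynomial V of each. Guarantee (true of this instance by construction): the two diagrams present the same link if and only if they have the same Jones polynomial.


equivalent: no
V(D1) = q - q^2 + 2q^3 - q^4 + q^5 - q^6  (w +4, c 14, <D> = -A^-12 + A^-8 - A^-4 + 2 - A^4 + A^8)
V(D2) = 1  (w +2, c 14, <D> = A^6)
why: V(q) takes 2 values over 2 diagrams, fixing the grouping


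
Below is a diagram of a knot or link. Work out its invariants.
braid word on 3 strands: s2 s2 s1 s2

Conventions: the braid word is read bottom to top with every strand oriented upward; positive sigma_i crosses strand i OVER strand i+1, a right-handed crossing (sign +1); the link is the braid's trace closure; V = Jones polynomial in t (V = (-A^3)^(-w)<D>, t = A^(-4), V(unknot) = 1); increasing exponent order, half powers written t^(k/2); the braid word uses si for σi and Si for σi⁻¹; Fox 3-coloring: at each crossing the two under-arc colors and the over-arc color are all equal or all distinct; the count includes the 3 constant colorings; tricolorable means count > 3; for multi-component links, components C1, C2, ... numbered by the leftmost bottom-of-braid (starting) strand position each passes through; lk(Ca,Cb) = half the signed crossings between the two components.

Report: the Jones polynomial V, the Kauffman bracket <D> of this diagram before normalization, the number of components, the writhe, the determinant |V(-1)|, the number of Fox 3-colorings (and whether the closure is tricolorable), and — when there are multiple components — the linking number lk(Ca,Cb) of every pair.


V(t) = t + t^3 - t^4
bracket: -A^-4 + 1 + A^8, w = +4
1 component, writhe +4, over 4 crossings
det 3, colorings 9 of 3^4 — tricolorable
observation: det 3 = |V(-1)|; divisible by 3, so tricolorable


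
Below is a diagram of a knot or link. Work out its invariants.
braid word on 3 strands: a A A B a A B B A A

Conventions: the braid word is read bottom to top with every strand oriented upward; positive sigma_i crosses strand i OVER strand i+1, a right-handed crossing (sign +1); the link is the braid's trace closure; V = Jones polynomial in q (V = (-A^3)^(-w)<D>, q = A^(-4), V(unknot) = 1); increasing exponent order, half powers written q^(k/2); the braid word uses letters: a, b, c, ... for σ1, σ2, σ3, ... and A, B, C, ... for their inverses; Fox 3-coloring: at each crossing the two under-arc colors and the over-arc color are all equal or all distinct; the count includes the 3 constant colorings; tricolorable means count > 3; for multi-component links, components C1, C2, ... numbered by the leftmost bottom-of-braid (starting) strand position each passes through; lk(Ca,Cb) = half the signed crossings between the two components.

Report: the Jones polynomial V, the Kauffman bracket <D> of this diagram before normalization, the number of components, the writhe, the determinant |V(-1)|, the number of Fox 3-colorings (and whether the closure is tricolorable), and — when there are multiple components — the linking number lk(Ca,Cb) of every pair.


Jones polynomial: V(q) = q^-8 - 2q^-7 + q^-6 - 2q^-5 + 2q^-4 + q^-2
<D> = A^-10 + 2A^-2 - 2A^2 + A^6 - 2A^10 + A^14; writhe -6
components 1, writhe -6 (10 crossings)
3-colorings: 27 of 3^10, det 9 — tricolorable
note: det 9 = |V(-1)|; divisible by 3, so tricolorable


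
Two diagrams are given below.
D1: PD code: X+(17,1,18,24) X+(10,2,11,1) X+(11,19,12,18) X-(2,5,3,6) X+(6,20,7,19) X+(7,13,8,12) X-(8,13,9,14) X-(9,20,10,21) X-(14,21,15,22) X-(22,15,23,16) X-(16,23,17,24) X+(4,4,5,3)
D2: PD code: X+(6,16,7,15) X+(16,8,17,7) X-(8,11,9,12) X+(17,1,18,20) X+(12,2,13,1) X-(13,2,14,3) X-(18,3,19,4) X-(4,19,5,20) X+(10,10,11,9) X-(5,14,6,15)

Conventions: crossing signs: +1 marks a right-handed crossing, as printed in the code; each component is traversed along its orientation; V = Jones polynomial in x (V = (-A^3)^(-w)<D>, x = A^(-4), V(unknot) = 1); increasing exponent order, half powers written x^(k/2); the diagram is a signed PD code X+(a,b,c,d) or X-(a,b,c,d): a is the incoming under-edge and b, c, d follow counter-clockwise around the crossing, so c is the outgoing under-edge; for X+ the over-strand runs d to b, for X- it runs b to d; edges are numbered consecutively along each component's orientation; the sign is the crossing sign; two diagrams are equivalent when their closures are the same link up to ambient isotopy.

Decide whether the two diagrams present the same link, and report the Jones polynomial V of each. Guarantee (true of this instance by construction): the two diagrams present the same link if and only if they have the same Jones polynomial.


same link: yes
V(D1) = 1  [12 crossings, <D> = 1, w = 0]
D2 (bracket 1; 10 crossings at w = 0): V = 1
note: one V(x) for all 2 diagrams — one class (guaranteed)


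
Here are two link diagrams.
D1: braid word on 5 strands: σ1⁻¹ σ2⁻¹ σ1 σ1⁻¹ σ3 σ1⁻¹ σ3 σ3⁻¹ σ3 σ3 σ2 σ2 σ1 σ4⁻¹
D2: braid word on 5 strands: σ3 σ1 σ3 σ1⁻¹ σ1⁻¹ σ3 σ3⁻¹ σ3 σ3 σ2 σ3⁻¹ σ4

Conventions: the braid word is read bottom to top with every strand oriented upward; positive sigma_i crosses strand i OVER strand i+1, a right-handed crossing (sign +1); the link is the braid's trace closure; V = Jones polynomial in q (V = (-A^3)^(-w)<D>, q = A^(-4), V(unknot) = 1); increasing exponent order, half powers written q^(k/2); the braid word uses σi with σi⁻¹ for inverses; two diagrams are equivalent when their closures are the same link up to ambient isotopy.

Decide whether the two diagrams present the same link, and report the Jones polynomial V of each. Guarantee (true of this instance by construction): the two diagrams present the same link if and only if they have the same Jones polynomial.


equivalent: yes
V(D1) = q + q^3 - q^4  (w +2, c 14, <D> = -A^-10 + A^-6 + A^2)
D2 (bracket -A^-4 + 1 + A^8; 12 crossings at w = +4): V = q + q^3 - q^4
why: one V(q) for all 2 diagrams — one class (guaranteed)


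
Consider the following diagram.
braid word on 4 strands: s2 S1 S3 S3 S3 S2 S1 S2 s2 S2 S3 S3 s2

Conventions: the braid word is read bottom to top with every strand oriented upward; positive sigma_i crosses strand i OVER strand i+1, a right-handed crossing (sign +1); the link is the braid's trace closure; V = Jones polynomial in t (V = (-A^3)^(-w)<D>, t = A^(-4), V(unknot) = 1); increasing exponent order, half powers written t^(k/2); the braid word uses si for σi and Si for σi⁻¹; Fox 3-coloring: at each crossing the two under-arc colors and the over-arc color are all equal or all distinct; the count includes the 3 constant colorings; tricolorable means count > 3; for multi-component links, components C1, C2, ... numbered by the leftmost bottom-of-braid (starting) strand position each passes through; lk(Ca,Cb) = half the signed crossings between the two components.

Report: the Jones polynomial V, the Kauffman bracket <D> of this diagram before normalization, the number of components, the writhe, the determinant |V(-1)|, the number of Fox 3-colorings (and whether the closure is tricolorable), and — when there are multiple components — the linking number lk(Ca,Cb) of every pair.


V = t^-10 - 3t^-9 + 5t^-8 - 7t^-7 + 7t^-6 - 7t^-5 + 6t^-4 - 3t^-3 + 2t^-2
<D> = -2A^-13 + 3A^-9 - 6A^-5 + 7A^-1 - 7A^3 + 7A^7 - 5A^11 + 3A^15 - A^19 (w = -7)
1 component over 13 crossings, w = -7
3 Fox colorings among 3^13, |V(-1)| = 41: not tricolorable
why: det 41 = |V(-1)|; not divisible by 3, so not tricolorable


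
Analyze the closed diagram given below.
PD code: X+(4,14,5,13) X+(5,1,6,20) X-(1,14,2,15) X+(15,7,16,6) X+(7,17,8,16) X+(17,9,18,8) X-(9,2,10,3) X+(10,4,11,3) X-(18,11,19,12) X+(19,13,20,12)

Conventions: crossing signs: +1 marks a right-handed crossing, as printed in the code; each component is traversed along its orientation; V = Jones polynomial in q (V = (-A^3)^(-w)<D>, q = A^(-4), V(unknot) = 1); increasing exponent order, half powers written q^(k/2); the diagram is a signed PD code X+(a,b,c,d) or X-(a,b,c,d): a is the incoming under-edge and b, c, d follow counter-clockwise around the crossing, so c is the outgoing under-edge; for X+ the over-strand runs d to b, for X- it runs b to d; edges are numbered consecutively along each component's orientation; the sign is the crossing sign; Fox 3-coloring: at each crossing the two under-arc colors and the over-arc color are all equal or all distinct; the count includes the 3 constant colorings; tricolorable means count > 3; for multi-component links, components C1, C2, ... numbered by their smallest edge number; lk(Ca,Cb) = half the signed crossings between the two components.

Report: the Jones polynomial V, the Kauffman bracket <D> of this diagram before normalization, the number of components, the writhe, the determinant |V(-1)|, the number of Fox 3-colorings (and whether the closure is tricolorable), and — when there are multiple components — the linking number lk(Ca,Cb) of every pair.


V = q + q^3 - q^4
<D> = -A^-4 + 1 + A^8 (w = +4)
1 component over 10 crossings, w = +4
9 Fox colorings among 3^10, |V(-1)| = 3: tricolorable
why: w = +4 shifts under R1 moves; the (-A^3)^(-4) factor cancels that in V


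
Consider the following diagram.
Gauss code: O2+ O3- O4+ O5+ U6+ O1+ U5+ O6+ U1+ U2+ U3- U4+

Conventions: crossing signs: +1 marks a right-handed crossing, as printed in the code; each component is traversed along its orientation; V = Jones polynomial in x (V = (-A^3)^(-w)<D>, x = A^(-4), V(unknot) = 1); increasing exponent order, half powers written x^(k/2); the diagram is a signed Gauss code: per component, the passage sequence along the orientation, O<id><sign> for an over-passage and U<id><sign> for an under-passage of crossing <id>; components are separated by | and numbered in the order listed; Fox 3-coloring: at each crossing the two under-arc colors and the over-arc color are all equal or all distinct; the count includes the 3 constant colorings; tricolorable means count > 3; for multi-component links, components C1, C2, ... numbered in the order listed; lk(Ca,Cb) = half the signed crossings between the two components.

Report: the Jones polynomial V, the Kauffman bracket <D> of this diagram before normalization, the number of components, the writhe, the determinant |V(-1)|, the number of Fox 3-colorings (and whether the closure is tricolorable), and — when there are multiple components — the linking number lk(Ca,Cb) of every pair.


V = x + x^3 - x^4
<D> = -A^-4 + 1 + A^8 (w = +4)
1 component over 6 crossings, w = +4
9 Fox colorings among 3^6, |V(-1)| = 3: tricolorable
why: V spans 3 powers of x: at least 3 crossings in any diagram


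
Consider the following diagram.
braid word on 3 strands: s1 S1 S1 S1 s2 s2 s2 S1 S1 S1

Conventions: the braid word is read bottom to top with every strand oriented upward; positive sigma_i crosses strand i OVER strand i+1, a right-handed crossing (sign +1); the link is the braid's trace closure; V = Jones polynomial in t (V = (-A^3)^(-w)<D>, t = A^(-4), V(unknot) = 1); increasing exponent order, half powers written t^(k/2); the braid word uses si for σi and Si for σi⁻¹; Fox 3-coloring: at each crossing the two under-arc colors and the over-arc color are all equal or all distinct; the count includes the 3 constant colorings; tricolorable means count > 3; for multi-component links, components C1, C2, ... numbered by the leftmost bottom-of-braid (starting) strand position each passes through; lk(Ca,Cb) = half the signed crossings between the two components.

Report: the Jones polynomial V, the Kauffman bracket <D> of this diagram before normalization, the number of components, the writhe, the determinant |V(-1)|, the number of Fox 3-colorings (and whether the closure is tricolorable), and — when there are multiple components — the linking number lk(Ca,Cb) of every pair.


V(t) = -t^-6 + t^-5 - 2t^-4 + 3t^-3 - 2t^-2 + 3t^-1 - 1 + t - t^2
bracket: -A^-14 + A^-10 - A^-6 + 3A^-2 - 2A^2 + 3A^6 - 2A^10 + A^14 - A^18, w = -2
1 component, writhe -2, over 10 crossings
det 15, colorings 9 of 3^10 — tricolorable
observation: V spans 8 powers of t: at least 8 crossings in any diagram


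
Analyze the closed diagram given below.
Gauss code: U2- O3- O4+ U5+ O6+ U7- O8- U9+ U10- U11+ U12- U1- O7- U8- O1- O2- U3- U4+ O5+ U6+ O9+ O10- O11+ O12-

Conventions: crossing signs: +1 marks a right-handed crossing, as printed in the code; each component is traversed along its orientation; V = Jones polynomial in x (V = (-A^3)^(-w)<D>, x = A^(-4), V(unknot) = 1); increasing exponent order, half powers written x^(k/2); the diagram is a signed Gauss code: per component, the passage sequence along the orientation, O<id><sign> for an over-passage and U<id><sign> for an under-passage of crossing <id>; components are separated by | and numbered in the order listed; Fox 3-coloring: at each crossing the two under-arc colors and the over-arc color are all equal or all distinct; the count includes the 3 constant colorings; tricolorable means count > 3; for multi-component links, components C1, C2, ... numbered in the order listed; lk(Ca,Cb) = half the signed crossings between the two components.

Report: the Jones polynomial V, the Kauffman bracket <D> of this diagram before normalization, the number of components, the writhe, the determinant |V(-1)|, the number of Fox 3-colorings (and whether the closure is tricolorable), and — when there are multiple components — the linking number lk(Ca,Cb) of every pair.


V = -x^-4 + x^-3 + x^-1
<D> = A^-2 + A^6 - A^10 (w = -2)
1 component over 12 crossings, w = -2
9 Fox colorings among 3^12, |V(-1)| = 3: tricolorable
why: V spans 3 powers of x: at least 3 crossings in any diagram


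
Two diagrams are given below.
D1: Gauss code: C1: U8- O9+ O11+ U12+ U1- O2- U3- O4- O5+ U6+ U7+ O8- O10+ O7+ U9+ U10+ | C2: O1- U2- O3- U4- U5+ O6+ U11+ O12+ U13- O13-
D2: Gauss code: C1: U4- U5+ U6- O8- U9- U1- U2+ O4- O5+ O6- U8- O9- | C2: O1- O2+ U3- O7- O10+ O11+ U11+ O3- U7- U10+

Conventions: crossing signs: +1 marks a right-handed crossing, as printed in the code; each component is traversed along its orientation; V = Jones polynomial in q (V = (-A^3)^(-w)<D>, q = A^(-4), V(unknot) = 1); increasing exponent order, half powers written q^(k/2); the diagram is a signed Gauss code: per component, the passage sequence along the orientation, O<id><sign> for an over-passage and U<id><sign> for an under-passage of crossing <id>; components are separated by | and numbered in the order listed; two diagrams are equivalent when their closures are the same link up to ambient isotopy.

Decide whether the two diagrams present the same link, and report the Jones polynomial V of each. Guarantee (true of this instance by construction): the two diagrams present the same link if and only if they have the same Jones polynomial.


same link: no
V(D1) = -q^(-1/2) - q^(1/2)  [13 crossings, <D> = A + A^5, w = +1]
D2 (bracket A^-7 + A^-3 + A - A^9; 11 crossings at w = -3): V = q^(-9/2) - q^(-5/2) - q^(-3/2) - q^(-1/2)
note: comparing 2 Jones polynomials yields 2 groups


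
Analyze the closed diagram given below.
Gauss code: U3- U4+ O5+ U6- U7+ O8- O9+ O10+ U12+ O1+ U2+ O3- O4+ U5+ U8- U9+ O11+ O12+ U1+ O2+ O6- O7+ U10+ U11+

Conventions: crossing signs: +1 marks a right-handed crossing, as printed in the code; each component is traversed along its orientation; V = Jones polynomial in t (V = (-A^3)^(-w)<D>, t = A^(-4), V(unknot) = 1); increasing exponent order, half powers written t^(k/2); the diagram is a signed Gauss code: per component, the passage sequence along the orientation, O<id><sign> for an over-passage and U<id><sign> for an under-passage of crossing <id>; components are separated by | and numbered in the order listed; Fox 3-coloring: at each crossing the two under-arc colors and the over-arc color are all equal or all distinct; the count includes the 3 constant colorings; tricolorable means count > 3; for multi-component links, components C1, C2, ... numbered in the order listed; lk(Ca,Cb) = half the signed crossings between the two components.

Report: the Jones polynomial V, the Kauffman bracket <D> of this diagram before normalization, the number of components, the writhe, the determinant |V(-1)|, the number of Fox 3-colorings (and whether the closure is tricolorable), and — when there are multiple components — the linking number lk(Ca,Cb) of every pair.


Jones polynomial: V(t) = t^2 + t^4 - t^5 + t^6 - t^7
<D> = -A^-10 + A^-6 - A^-2 + A^2 + A^10; writhe +6
components 1, writhe +6 (12 crossings)
3-colorings: 3 of 3^12, det 5 — not tricolorable
note: the span of V is 5, forcing >= 5 crossings in any diagram


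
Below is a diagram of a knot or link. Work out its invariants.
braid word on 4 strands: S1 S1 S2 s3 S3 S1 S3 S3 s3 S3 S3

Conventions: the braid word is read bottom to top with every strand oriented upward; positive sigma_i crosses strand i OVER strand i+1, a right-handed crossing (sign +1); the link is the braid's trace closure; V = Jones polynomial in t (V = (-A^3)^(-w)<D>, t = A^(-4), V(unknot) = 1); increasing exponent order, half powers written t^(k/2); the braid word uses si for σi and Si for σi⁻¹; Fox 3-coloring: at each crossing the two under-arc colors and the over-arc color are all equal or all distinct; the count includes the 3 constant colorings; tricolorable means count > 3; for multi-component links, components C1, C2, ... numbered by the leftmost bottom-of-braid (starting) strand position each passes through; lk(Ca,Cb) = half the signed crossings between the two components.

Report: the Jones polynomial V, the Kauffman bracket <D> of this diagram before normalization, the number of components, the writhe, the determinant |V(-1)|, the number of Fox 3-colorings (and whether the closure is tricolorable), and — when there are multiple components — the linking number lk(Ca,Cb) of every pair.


V = t^-8 - 2t^-7 + t^-6 - 2t^-5 + 2t^-4 + t^-2
<D> = -A^-13 - 2A^-5 + 2A^-1 - A^3 + 2A^7 - A^11 (w = -7)
1 component over 11 crossings, w = -7
27 Fox colorings among 3^11, |V(-1)| = 9: tricolorable
why: w = -7 (over 11 crossings) is diagram-only; (-A^3)^(7) removes it from V
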